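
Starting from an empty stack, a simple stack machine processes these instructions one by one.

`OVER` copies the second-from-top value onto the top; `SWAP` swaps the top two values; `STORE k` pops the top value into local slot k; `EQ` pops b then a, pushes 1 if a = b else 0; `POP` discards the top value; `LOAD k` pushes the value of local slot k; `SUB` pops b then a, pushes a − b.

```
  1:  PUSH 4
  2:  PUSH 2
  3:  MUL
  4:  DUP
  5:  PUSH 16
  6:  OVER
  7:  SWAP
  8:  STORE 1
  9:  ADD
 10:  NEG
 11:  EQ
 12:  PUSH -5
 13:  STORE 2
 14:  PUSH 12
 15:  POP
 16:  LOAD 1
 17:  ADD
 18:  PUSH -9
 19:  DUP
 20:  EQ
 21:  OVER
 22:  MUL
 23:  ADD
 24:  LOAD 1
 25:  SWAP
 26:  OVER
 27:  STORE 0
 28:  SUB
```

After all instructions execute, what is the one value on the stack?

-16

PUSH 4  -> 4
PUSH 2  -> 4 2
MUL     -> 8
DUP     -> 8 8
PUSH 16 -> 8 8 16
OVER    -> 8 8 16 8
SWAP    -> 8 8 8 16
STORE 1 -> 8 8 8
ADD     -> 8 16
NEG     -> 8 -16
EQ      -> 0
PUSH -5 -> 0 -5
STORE 2 -> 0
PUSH 12 -> 0 12
POP     -> 0
LOAD 1  -> 0 16
ADD     -> 16
PUSH -9 -> 16 -9
DUP     -> 16 -9 -9
EQ      -> 16 1
OVER    -> 16 1 16
MUL     -> 16 16
ADD     -> 32
LOAD 1  -> 32 16
SWAP    -> 16 32
OVER    -> 16 32 16
STORE 0 -> 16 32
SUB     -> -16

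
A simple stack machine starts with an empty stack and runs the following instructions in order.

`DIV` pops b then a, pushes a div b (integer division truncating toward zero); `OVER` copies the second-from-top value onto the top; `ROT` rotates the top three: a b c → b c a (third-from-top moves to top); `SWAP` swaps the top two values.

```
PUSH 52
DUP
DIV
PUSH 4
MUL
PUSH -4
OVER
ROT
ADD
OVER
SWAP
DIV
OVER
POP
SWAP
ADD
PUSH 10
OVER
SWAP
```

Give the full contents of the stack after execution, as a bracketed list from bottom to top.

PUSH 52  [52]
DUP      [52, 52]
DIV      [1]
PUSH 4   [1, 4]
MUL      [4]
PUSH -4  [4, -4]
OVER     [4, -4, 4]
ROT      [-4, 4, 4]
ADD      [-4, 8]
OVER     [-4, 8, -4]
SWAP     [-4, -4, 8]
DIV      [-4, 0]
OVER     [-4, 0, -4]
POP      [-4, 0]
SWAP     [0, -4]
ADD      [-4]
PUSH 10  [-4, 10]
OVER     [-4, 10, -4]
SWAP     [-4, -4, 10]

[-4, -4, 10]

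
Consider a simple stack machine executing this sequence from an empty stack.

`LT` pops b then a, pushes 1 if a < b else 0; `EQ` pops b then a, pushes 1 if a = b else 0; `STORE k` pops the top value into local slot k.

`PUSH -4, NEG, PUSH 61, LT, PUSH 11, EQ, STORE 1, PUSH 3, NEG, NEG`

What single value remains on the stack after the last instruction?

PUSH -4 -> -4
NEG     -> 4
PUSH 61 -> 4 61
LT      -> 1
PUSH 11 -> 1 11
EQ      -> 0
STORE 1 -> (empty)
PUSH 3  -> 3
NEG     -> -3
NEG     -> 3

3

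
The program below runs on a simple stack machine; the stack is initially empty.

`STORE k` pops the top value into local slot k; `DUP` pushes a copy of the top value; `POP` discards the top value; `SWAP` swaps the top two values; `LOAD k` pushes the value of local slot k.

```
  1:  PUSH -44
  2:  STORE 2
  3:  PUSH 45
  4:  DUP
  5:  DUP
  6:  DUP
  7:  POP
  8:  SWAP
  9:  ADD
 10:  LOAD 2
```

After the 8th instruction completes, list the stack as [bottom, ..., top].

[45, 45, 45]

PUSH -44 -> [-44]
STORE 2  -> []
PUSH 45  -> [45]
DUP      -> [45, 45]
DUP      -> [45, 45, 45]
DUP      -> [45, 45, 45, 45]
POP      -> [45, 45, 45]
SWAP     -> [45, 45, 45]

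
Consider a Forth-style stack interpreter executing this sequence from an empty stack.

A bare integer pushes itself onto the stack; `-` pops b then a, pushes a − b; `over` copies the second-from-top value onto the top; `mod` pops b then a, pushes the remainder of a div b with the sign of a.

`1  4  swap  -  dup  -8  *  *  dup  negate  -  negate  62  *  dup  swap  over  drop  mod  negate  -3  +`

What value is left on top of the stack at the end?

-3

1      -> [1]
4      -> [1, 4]
swap   -> [4, 1]
-      -> [3]
dup    -> [3, 3]
-8     -> [3, 3, -8]
*      -> [3, -24]
*      -> [-72]
dup    -> [-72, -72]
negate -> [-72, 72]
-      -> [-144]
negate -> [144]
62     -> [144, 62]
*      -> [8928]
dup    -> [8928, 8928]
swap   -> [8928, 8928]
over   -> [8928, 8928, 8928]
drop   -> [8928, 8928]
mod    -> [0]
negate -> [0]
-3     -> [0, -3]
+      -> [-3]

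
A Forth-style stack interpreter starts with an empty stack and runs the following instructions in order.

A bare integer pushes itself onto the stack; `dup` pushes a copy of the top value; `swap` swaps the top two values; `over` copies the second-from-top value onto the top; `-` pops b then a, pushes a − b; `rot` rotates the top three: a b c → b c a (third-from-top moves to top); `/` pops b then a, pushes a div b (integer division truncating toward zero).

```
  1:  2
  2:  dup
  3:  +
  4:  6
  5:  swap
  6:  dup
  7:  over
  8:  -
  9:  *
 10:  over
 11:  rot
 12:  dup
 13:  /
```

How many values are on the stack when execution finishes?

2    : [2]
dup  : [2, 2]
+    : [4]
6    : [4, 6]
swap : [6, 4]
dup  : [6, 4, 4]
over : [6, 4, 4, 4]
-    : [6, 4, 0]
*    : [6, 0]
over : [6, 0, 6]
rot  : [0, 6, 6]
dup  : [0, 6, 6, 6]
/    : [0, 6, 1]

3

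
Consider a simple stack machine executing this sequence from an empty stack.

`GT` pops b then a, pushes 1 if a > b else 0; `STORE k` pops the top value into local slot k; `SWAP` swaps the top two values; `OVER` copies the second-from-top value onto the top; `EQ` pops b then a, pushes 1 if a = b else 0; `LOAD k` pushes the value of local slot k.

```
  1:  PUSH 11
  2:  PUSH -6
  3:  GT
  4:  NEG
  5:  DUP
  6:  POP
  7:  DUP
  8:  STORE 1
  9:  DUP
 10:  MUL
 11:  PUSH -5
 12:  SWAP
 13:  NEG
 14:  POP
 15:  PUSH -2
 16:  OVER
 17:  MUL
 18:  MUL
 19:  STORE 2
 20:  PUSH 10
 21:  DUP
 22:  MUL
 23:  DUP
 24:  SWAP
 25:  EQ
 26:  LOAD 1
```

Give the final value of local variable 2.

-50

PUSH 11  [11]
PUSH -6  [11, -6]
GT       [1]
NEG      [-1]
DUP      [-1, -1]
POP      [-1]
DUP      [-1, -1]
STORE 1  [-1]
DUP      [-1, -1]
MUL      [1]
PUSH -5  [1, -5]
SWAP     [-5, 1]
NEG      [-5, -1]
POP      [-5]
PUSH -2  [-5, -2]
OVER     [-5, -2, -5]
MUL      [-5, 10]
MUL      [-50]
STORE 2  []
PUSH 10  [10]
DUP      [10, 10]
MUL      [100]
DUP      [100, 100]
SWAP     [100, 100]
EQ       [1]
LOAD 1   [1, -1]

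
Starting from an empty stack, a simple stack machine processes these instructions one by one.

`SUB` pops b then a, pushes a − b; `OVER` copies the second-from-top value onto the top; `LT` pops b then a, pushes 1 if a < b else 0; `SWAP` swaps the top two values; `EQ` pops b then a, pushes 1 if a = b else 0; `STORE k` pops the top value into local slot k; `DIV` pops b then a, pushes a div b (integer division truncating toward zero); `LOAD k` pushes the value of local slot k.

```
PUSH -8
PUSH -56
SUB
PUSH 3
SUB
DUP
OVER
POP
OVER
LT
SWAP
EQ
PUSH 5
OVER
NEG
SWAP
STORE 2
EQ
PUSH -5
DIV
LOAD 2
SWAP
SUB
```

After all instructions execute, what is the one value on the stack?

PUSH -8   -8
PUSH -56  -8 -56
SUB       48
PUSH 3    48 3
SUB       45
DUP       45 45
OVER      45 45 45
POP       45 45
OVER      45 45 45
LT        45 0
SWAP      0 45
EQ        0
PUSH 5    0 5
OVER      0 5 0
NEG       0 5 0
SWAP      0 0 5
STORE 2   0 0
EQ        1
PUSH -5   1 -5
DIV       0
LOAD 2    0 5
SWAP      5 0
SUB       5

5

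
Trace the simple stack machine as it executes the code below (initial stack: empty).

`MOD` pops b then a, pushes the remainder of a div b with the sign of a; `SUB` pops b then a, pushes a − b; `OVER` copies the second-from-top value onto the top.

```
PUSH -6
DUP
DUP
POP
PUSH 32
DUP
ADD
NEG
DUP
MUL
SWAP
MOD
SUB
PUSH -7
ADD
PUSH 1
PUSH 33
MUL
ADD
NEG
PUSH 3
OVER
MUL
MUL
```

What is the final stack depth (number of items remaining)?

1

PUSH -6 → [-6]
DUP     → [-6, -6]
DUP     → [-6, -6, -6]
POP     → [-6, -6]
PUSH 32 → [-6, -6, 32]
DUP     → [-6, -6, 32, 32]
ADD     → [-6, -6, 64]
NEG     → [-6, -6, -64]
DUP     → [-6, -6, -64, -64]
MUL     → [-6, -6, 4096]
SWAP    → [-6, 4096, -6]
MOD     → [-6, 4]
SUB     → [-10]
PUSH -7 → [-10, -7]
ADD     → [-17]
PUSH 1  → [-17, 1]
PUSH 33 → [-17, 1, 33]
MUL     → [-17, 33]
ADD     → [16]
NEG     → [-16]
PUSH 3  → [-16, 3]
OVER    → [-16, 3, -16]
MUL     → [-16, -48]
MUL     → [768]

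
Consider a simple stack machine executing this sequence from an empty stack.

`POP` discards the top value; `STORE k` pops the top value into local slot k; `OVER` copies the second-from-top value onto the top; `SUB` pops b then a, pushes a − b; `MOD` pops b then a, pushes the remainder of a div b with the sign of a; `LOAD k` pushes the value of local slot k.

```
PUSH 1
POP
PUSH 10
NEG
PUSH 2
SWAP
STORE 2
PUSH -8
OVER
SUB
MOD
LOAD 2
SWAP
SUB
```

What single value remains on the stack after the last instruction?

PUSH 1  : [1]
POP     : []
PUSH 10 : [10]
NEG     : [-10]
PUSH 2  : [-10, 2]
SWAP    : [2, -10]
STORE 2 : [2]
PUSH -8 : [2, -8]
OVER    : [2, -8, 2]
SUB     : [2, -10]
MOD     : [2]
LOAD 2  : [2, -10]
SWAP    : [-10, 2]
SUB     : [-12]

-12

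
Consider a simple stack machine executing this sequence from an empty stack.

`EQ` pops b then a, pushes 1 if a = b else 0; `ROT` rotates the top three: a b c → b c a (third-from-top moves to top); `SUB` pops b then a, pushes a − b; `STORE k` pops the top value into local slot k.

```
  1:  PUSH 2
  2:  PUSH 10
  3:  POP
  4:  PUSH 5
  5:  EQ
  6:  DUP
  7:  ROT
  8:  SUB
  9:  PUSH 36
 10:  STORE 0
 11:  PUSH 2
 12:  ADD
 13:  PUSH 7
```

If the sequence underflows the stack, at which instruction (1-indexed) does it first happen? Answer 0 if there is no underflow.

7

PUSH 2   [2]
PUSH 10  [2, 10]
POP      [2]
PUSH 5   [2, 5]
EQ       [0]
DUP      [0, 0]
ROT  — needs 3 operands, stack has 2 → underflow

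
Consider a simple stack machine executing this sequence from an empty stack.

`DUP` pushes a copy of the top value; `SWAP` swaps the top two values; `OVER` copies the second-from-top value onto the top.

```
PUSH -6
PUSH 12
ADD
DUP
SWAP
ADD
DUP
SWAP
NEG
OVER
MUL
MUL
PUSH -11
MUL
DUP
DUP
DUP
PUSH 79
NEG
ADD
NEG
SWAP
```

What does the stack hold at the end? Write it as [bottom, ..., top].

PUSH -6  → [-6]
PUSH 12  → [-6, 12]
ADD      → [6]
DUP      → [6, 6]
SWAP     → [6, 6]
ADD      → [12]
DUP      → [12, 12]
SWAP     → [12, 12]
NEG      → [12, -12]
OVER     → [12, -12, 12]
MUL      → [12, -144]
MUL      → [-1728]
PUSH -11 → [-1728, -11]
MUL      → [19008]
DUP      → [19008, 19008]
DUP      → [19008, 19008, 19008]
DUP      → [19008, 19008, 19008, 19008]
PUSH 79  → [19008, 19008, 19008, 19008, 79]
NEG      → [19008, 19008, 19008, 19008, -79]
ADD      → [19008, 19008, 19008, 18929]
NEG      → [19008, 19008, 19008, -18929]
SWAP     → [19008, 19008, -18929, 19008]

[19008, 19008, -18929, 19008]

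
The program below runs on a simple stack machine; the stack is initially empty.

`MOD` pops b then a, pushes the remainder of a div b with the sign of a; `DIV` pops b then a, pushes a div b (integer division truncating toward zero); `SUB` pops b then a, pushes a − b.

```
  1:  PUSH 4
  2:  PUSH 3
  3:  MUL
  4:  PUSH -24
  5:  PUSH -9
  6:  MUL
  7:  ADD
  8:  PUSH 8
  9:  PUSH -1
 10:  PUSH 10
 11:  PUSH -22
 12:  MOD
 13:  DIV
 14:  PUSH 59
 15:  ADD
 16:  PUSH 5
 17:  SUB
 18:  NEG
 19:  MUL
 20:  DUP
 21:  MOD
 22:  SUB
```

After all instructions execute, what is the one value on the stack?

228

PUSH 4   → 4
PUSH 3   → 4 3
MUL      → 12
PUSH -24 → 12 -24
PUSH -9  → 12 -24 -9
MUL      → 12 216
ADD      → 228
PUSH 8   → 228 8
PUSH -1  → 228 8 -1
PUSH 10  → 228 8 -1 10
PUSH -22 → 228 8 -1 10 -22
MOD      → 228 8 -1 10
DIV      → 228 8 0
PUSH 59  → 228 8 0 59
ADD      → 228 8 59
PUSH 5   → 228 8 59 5
SUB      → 228 8 54
NEG      → 228 8 -54
MUL      → 228 -432
DUP      → 228 -432 -432
MOD      → 228 0
SUB      → 228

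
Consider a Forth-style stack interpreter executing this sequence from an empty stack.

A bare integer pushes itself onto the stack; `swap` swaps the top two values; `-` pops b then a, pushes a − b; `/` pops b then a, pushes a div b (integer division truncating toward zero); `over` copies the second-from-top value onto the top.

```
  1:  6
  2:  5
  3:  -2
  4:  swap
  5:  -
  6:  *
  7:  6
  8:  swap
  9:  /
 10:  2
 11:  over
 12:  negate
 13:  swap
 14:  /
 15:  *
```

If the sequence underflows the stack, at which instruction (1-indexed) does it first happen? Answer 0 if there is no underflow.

6      → [6]
5      → [6, 5]
-2     → [6, 5, -2]
swap   → [6, -2, 5]
-      → [6, -7]
*      → [-42]
6      → [-42, 6]
swap   → [6, -42]
/      → [0]
2      → [0, 2]
over   → [0, 2, 0]
negate → [0, 2, 0]
swap   → [0, 0, 2]
/      → [0, 0]
*      → [0]

0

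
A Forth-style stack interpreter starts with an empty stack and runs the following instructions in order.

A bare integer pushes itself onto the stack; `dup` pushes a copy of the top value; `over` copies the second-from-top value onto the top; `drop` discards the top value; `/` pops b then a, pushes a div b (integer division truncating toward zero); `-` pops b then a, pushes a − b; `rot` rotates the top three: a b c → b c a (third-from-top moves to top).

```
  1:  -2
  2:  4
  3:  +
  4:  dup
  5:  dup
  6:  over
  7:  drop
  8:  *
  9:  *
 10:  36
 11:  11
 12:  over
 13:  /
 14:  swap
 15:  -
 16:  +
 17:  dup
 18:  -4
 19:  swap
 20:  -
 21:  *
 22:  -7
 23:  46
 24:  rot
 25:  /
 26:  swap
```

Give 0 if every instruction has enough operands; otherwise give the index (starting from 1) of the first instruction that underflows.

0

-2    -2
4     -2 4
+     2
dup   2 2
dup   2 2 2
over  2 2 2 2
drop  2 2 2
*     2 4
*     8
36    8 36
11    8 36 11
over  8 36 11 36
/     8 36 0
swap  8 0 36
-     8 -36
+     -28
dup   -28 -28
-4    -28 -28 -4
swap  -28 -4 -28
-     -28 24
*     -672
-7    -672 -7
46    -672 -7 46
rot   -7 46 -672
/     -7 0
swap  0 -7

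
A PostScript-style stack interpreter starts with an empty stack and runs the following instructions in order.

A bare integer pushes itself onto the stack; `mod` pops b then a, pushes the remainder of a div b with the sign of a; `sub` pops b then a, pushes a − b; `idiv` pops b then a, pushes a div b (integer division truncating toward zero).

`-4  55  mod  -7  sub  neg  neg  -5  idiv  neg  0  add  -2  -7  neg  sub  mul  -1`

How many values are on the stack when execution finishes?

2

-4   -> -4
55   -> -4 55
mod  -> -4
-7   -> -4 -7
sub  -> 3
neg  -> -3
neg  -> 3
-5   -> 3 -5
idiv -> 0
neg  -> 0
0    -> 0 0
add  -> 0
-2   -> 0 -2
-7   -> 0 -2 -7
neg  -> 0 -2 7
sub  -> 0 -9
mul  -> 0
-1   -> 0 -1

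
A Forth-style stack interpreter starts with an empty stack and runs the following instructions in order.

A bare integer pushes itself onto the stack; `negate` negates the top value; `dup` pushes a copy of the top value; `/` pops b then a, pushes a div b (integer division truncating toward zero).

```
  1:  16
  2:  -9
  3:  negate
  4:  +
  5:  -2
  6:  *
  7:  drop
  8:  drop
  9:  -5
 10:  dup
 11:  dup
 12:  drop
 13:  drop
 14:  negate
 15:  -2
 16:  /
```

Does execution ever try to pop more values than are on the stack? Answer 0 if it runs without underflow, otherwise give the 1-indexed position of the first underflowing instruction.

16     -> 16
-9     -> 16 -9
negate -> 16 9
+      -> 25
-2     -> 25 -2
*      -> -50
drop   -> (empty)
drop  — needs 1 operand, stack has 0 → underflow

8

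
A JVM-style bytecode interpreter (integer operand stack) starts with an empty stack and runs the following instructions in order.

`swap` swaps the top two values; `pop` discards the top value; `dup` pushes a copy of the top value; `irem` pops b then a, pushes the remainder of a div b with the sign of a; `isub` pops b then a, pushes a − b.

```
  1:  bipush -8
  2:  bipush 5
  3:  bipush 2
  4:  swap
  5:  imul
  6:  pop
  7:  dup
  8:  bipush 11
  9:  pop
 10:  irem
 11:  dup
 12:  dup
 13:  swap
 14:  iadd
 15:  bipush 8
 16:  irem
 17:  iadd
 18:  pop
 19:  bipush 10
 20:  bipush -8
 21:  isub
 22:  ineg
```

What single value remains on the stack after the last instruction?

bipush -8 -> -8
bipush 5  -> -8 5
bipush 2  -> -8 5 2
swap      -> -8 2 5
imul      -> -8 10
pop       -> -8
dup       -> -8 -8
bipush 11 -> -8 -8 11
pop       -> -8 -8
irem      -> 0
dup       -> 0 0
dup       -> 0 0 0
swap      -> 0 0 0
iadd      -> 0 0
bipush 8  -> 0 0 8
irem      -> 0 0
iadd      -> 0
pop       -> (empty)
bipush 10 -> 10
bipush -8 -> 10 -8
isub      -> 18
ineg      -> -18

-18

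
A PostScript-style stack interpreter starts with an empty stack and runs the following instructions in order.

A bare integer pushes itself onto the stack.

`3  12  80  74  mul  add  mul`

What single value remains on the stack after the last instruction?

3   -> 3
12  -> 3 12
80  -> 3 12 80
74  -> 3 12 80 74
mul -> 3 12 5920
add -> 3 5932
mul -> 17796

17796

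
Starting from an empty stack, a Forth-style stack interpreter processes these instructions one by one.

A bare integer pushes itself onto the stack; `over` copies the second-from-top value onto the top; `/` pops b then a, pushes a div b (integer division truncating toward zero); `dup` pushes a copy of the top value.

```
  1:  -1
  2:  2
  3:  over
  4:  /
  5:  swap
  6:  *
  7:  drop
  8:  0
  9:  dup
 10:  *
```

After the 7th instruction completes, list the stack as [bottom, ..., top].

[]

-1    [-1]
2     [-1, 2]
over  [-1, 2, -1]
/     [-1, -2]
swap  [-2, -1]
*     [2]
drop  []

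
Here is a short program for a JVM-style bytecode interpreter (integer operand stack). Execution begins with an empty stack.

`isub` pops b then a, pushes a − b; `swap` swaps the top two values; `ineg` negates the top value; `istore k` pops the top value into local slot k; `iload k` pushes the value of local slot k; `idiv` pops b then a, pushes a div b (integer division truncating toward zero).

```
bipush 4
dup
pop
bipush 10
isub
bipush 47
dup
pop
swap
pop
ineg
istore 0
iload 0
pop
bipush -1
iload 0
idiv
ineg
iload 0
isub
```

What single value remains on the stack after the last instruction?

bipush 4  → 4
dup       → 4 4
pop       → 4
bipush 10 → 4 10
isub      → -6
bipush 47 → -6 47
dup       → -6 47 47
pop       → -6 47
swap      → 47 -6
pop       → 47
ineg      → -47
istore 0  → (empty)
iload 0   → -47
pop       → (empty)
bipush -1 → -1
iload 0   → -1 -47
idiv      → 0
ineg      → 0
iload 0   → 0 -47
isub      → 47

47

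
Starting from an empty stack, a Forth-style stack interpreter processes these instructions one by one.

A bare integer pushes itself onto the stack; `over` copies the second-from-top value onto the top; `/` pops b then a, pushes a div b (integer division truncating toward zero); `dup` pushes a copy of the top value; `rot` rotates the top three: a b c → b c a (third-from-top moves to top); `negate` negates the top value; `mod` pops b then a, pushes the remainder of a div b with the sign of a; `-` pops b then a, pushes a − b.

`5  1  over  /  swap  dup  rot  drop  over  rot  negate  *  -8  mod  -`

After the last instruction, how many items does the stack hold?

5      -> 5
1      -> 5 1
over   -> 5 1 5
/      -> 5 0
swap   -> 0 5
dup    -> 0 5 5
rot    -> 5 5 0
drop   -> 5 5
over   -> 5 5 5
rot    -> 5 5 5
negate -> 5 5 -5
*      -> 5 -25
-8     -> 5 -25 -8
mod    -> 5 -1
-      -> 6

1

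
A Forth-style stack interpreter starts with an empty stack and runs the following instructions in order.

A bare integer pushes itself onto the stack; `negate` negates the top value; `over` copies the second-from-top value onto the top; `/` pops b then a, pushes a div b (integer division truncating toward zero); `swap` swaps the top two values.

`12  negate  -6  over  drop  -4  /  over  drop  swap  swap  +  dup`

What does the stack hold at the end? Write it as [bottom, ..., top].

12     → 12
negate → -12
-6     → -12 -6
over   → -12 -6 -12
drop   → -12 -6
-4     → -12 -6 -4
/      → -12 1
over   → -12 1 -12
drop   → -12 1
swap   → 1 -12
swap   → -12 1
+      → -11
dup    → -11 -11

[-11, -11]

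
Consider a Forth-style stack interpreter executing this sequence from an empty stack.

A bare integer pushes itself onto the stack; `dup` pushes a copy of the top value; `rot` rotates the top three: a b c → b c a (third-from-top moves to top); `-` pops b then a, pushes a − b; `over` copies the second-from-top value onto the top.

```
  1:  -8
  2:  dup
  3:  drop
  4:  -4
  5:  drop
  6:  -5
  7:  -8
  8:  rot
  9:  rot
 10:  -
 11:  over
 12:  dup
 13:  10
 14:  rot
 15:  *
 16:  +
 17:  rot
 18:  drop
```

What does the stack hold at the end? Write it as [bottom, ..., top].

-8   -> -8
dup  -> -8 -8
drop -> -8
-4   -> -8 -4
drop -> -8
-5   -> -8 -5
-8   -> -8 -5 -8
rot  -> -5 -8 -8
rot  -> -8 -8 -5
-    -> -8 -3
over -> -8 -3 -8
dup  -> -8 -3 -8 -8
10   -> -8 -3 -8 -8 10
rot  -> -8 -3 -8 10 -8
*    -> -8 -3 -8 -80
+    -> -8 -3 -88
rot  -> -3 -88 -8
drop -> -3 -88

[-3, -88]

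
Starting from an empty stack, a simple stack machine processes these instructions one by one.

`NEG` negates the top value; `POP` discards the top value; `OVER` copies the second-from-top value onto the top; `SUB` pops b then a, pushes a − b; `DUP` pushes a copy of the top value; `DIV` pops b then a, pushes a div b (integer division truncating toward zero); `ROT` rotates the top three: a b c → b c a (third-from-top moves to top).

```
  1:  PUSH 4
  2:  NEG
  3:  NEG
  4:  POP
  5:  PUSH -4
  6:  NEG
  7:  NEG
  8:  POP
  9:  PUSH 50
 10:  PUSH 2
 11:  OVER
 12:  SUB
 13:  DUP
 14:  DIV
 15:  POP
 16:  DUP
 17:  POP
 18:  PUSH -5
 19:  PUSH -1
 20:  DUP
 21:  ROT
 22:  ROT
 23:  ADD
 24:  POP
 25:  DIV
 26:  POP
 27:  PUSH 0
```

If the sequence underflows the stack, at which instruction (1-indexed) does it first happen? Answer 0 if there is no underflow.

PUSH 4  : [4]
NEG     : [-4]
NEG     : [4]
POP     : []
PUSH -4 : [-4]
NEG     : [4]
NEG     : [-4]
POP     : []
PUSH 50 : [50]
PUSH 2  : [50, 2]
OVER    : [50, 2, 50]
SUB     : [50, -48]
DUP     : [50, -48, -48]
DIV     : [50, 1]
POP     : [50]
DUP     : [50, 50]
POP     : [50]
PUSH -5 : [50, -5]
PUSH -1 : [50, -5, -1]
DUP     : [50, -5, -1, -1]
ROT     : [50, -1, -1, -5]
ROT     : [50, -1, -5, -1]
ADD     : [50, -1, -6]
POP     : [50, -1]
DIV     : [-50]
POP     : []
PUSH 0  : [0]

0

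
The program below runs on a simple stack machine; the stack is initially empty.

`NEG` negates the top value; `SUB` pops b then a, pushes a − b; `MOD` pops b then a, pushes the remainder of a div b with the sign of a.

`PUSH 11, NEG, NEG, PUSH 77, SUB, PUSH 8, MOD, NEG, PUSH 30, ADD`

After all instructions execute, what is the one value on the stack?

PUSH 11 → [11]
NEG     → [-11]
NEG     → [11]
PUSH 77 → [11, 77]
SUB     → [-66]
PUSH 8  → [-66, 8]
MOD     → [-2]
NEG     → [2]
PUSH 30 → [2, 30]
ADD     → [32]

32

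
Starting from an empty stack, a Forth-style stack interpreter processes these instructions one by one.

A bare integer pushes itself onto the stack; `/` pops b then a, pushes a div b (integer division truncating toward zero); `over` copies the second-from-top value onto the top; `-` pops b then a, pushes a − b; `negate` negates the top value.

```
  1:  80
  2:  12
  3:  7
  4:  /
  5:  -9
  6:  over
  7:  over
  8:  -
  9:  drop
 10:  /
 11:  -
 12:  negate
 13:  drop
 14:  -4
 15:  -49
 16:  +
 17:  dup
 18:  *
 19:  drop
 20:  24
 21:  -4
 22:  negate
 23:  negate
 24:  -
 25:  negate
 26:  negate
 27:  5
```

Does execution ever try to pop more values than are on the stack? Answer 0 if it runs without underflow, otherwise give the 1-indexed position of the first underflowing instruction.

80     : [80]
12     : [80, 12]
7      : [80, 12, 7]
/      : [80, 1]
-9     : [80, 1, -9]
over   : [80, 1, -9, 1]
over   : [80, 1, -9, 1, -9]
-      : [80, 1, -9, 10]
drop   : [80, 1, -9]
/      : [80, 0]
-      : [80]
negate : [-80]
drop   : []
-4     : [-4]
-49    : [-4, -49]
+      : [-53]
dup    : [-53, -53]
*      : [2809]
drop   : []
24     : [24]
-4     : [24, -4]
negate : [24, 4]
negate : [24, -4]
-      : [28]
negate : [-28]
negate : [28]
5      : [28, 5]

0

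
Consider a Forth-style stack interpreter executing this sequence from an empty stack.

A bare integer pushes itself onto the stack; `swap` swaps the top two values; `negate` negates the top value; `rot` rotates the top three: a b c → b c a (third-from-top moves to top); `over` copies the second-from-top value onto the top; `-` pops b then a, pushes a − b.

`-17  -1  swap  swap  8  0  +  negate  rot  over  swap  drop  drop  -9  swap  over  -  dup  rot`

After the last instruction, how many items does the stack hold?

4

-17     -17
-1      -17 -1
swap    -1 -17
swap    -17 -1
8       -17 -1 8
0       -17 -1 8 0
+       -17 -1 8
negate  -17 -1 -8
rot     -1 -8 -17
over    -1 -8 -17 -8
swap    -1 -8 -8 -17
drop    -1 -8 -8
drop    -1 -8
-9      -1 -8 -9
swap    -1 -9 -8
over    -1 -9 -8 -9
-       -1 -9 1
dup     -1 -9 1 1
rot     -1 1 1 -9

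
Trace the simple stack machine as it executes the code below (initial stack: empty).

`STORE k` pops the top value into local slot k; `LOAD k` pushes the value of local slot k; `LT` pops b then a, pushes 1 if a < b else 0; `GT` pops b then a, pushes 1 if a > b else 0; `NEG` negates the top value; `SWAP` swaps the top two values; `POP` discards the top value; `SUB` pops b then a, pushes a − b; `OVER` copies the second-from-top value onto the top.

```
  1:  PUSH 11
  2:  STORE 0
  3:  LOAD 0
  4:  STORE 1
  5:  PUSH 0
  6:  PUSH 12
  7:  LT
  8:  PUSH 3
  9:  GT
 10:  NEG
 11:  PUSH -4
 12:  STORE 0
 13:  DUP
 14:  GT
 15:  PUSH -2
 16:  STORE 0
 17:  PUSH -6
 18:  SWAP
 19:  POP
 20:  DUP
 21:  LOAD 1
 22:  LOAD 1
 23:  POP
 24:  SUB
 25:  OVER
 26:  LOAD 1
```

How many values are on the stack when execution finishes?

PUSH 11 -> [11]
STORE 0 -> []
LOAD 0  -> [11]
STORE 1 -> []
PUSH 0  -> [0]
PUSH 12 -> [0, 12]
LT      -> [1]
PUSH 3  -> [1, 3]
GT      -> [0]
NEG     -> [0]
PUSH -4 -> [0, -4]
STORE 0 -> [0]
DUP     -> [0, 0]
GT      -> [0]
PUSH -2 -> [0, -2]
STORE 0 -> [0]
PUSH -6 -> [0, -6]
SWAP    -> [-6, 0]
POP     -> [-6]
DUP     -> [-6, -6]
LOAD 1  -> [-6, -6, 11]
LOAD 1  -> [-6, -6, 11, 11]
POP     -> [-6, -6, 11]
SUB     -> [-6, -17]
OVER    -> [-6, -17, -6]
LOAD 1  -> [-6, -17, -6, 11]

4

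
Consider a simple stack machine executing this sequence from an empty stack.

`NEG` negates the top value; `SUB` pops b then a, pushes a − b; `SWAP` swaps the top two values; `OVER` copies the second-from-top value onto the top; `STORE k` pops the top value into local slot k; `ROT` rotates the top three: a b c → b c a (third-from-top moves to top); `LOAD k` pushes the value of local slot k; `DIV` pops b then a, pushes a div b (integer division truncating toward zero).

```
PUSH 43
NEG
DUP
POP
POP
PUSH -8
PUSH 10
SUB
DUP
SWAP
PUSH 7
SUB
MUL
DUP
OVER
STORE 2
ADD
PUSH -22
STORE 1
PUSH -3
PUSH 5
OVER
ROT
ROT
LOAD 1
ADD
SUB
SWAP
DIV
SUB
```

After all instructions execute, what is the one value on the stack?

904

PUSH 43  : [43]
NEG      : [-43]
DUP      : [-43, -43]
POP      : [-43]
POP      : []
PUSH -8  : [-8]
PUSH 10  : [-8, 10]
SUB      : [-18]
DUP      : [-18, -18]
SWAP     : [-18, -18]
PUSH 7   : [-18, -18, 7]
SUB      : [-18, -25]
MUL      : [450]
DUP      : [450, 450]
OVER     : [450, 450, 450]
STORE 2  : [450, 450]
ADD      : [900]
PUSH -22 : [900, -22]
STORE 1  : [900]
PUSH -3  : [900, -3]
PUSH 5   : [900, -3, 5]
OVER     : [900, -3, 5, -3]
ROT      : [900, 5, -3, -3]
ROT      : [900, -3, -3, 5]
LOAD 1   : [900, -3, -3, 5, -22]
ADD      : [900, -3, -3, -17]
SUB      : [900, -3, 14]
SWAP     : [900, 14, -3]
DIV      : [900, -4]
SUB      : [904]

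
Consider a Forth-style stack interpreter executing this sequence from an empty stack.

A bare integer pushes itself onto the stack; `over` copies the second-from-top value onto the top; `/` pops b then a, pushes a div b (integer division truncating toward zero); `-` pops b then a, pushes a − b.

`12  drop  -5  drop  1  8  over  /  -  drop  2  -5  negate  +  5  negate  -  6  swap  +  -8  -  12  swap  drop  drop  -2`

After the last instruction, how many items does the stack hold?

1

12     → 12
drop   → (empty)
-5     → -5
drop   → (empty)
1      → 1
8      → 1 8
over   → 1 8 1
/      → 1 8
-      → -7
drop   → (empty)
2      → 2
-5     → 2 -5
negate → 2 5
+      → 7
5      → 7 5
negate → 7 -5
-      → 12
6      → 12 6
swap   → 6 12
+      → 18
-8     → 18 -8
-      → 26
12     → 26 12
swap   → 12 26
drop   → 12
drop   → (empty)
-2     → -2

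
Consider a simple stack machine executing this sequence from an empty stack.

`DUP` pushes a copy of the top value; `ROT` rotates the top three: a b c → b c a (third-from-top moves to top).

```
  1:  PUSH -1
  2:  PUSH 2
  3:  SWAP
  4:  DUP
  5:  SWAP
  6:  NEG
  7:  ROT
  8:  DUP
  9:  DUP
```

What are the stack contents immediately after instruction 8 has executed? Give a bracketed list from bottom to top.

[-1, 1, 2, 2]

PUSH -1 : [-1]
PUSH 2  : [-1, 2]
SWAP    : [2, -1]
DUP     : [2, -1, -1]
SWAP    : [2, -1, -1]
NEG     : [2, -1, 1]
ROT     : [-1, 1, 2]
DUP     : [-1, 1, 2, 2]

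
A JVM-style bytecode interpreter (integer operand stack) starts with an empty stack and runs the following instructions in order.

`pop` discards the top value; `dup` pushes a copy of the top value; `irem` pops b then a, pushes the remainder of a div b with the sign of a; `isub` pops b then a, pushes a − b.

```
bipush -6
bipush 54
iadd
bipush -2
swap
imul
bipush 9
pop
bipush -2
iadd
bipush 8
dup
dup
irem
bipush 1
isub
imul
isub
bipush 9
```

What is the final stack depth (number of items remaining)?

2

bipush -6  [-6]
bipush 54  [-6, 54]
iadd       [48]
bipush -2  [48, -2]
swap       [-2, 48]
imul       [-96]
bipush 9   [-96, 9]
pop        [-96]
bipush -2  [-96, -2]
iadd       [-98]
bipush 8   [-98, 8]
dup        [-98, 8, 8]
dup        [-98, 8, 8, 8]
irem       [-98, 8, 0]
bipush 1   [-98, 8, 0, 1]
isub       [-98, 8, -1]
imul       [-98, -8]
isub       [-90]
bipush 9   [-90, 9]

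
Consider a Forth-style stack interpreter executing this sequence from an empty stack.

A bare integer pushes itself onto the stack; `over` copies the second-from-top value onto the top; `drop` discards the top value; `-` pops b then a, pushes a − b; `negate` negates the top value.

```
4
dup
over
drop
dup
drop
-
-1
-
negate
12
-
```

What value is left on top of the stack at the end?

-13

4      → [4]
dup    → [4, 4]
over   → [4, 4, 4]
drop   → [4, 4]
dup    → [4, 4, 4]
drop   → [4, 4]
-      → [0]
-1     → [0, -1]
-      → [1]
negate → [-1]
12     → [-1, 12]
-      → [-13]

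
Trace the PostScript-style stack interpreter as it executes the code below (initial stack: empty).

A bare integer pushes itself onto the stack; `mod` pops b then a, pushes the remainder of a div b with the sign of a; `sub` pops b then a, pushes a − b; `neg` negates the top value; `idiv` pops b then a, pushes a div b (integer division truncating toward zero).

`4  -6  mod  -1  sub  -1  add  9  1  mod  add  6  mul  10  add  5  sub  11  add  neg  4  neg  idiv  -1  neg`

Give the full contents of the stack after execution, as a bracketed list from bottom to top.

[10, 1]

4    -> 4
-6   -> 4 -6
mod  -> 4
-1   -> 4 -1
sub  -> 5
-1   -> 5 -1
add  -> 4
9    -> 4 9
1    -> 4 9 1
mod  -> 4 0
add  -> 4
6    -> 4 6
mul  -> 24
10   -> 24 10
add  -> 34
5    -> 34 5
sub  -> 29
11   -> 29 11
add  -> 40
neg  -> -40
4    -> -40 4
neg  -> -40 -4
idiv -> 10
-1   -> 10 -1
neg  -> 10 1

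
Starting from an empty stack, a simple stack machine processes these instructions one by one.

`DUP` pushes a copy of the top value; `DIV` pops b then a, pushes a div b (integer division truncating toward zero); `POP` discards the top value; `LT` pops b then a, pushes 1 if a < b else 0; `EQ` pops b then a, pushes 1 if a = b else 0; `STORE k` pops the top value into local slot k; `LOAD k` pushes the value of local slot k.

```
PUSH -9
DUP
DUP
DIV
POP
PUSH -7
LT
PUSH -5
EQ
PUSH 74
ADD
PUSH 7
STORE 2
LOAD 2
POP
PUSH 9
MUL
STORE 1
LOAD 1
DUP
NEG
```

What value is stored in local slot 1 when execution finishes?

PUSH -9 → -9
DUP     → -9 -9
DUP     → -9 -9 -9
DIV     → -9 1
POP     → -9
PUSH -7 → -9 -7
LT      → 1
PUSH -5 → 1 -5
EQ      → 0
PUSH 74 → 0 74
ADD     → 74
PUSH 7  → 74 7
STORE 2 → 74
LOAD 2  → 74 7
POP     → 74
PUSH 9  → 74 9
MUL     → 666
STORE 1 → (empty)
LOAD 1  → 666
DUP     → 666 666
NEG     → 666 -666

666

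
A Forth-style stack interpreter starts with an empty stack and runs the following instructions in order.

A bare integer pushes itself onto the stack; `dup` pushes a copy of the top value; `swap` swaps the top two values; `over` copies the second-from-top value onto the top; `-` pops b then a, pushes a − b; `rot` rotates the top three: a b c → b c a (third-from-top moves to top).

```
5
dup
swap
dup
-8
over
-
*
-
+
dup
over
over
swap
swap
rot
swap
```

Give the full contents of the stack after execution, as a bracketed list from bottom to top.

[75, 75, 75, 75]

5    -> 5
dup  -> 5 5
swap -> 5 5
dup  -> 5 5 5
-8   -> 5 5 5 -8
over -> 5 5 5 -8 5
-    -> 5 5 5 -13
*    -> 5 5 -65
-    -> 5 70
+    -> 75
dup  -> 75 75
over -> 75 75 75
over -> 75 75 75 75
swap -> 75 75 75 75
swap -> 75 75 75 75
rot  -> 75 75 75 75
swap -> 75 75 75 75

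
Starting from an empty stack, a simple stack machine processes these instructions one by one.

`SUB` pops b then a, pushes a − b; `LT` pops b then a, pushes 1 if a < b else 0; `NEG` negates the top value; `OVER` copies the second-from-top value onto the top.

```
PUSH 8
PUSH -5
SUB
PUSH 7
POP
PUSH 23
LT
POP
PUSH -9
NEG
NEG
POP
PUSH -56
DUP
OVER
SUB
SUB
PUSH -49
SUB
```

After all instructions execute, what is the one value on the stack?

PUSH 8   : 8
PUSH -5  : 8 -5
SUB      : 13
PUSH 7   : 13 7
POP      : 13
PUSH 23  : 13 23
LT       : 1
POP      : (empty)
PUSH -9  : -9
NEG      : 9
NEG      : -9
POP      : (empty)
PUSH -56 : -56
DUP      : -56 -56
OVER     : -56 -56 -56
SUB      : -56 0
SUB      : -56
PUSH -49 : -56 -49
SUB      : -7

-7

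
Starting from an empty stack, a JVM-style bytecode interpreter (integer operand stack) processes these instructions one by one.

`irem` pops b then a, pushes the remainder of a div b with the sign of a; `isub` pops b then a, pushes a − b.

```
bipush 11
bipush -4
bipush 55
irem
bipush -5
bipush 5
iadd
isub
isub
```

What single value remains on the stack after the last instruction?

bipush 11  11
bipush -4  11 -4
bipush 55  11 -4 55
irem       11 -4
bipush -5  11 -4 -5
bipush 5   11 -4 -5 5
iadd       11 -4 0
isub       11 -4
isub       15

15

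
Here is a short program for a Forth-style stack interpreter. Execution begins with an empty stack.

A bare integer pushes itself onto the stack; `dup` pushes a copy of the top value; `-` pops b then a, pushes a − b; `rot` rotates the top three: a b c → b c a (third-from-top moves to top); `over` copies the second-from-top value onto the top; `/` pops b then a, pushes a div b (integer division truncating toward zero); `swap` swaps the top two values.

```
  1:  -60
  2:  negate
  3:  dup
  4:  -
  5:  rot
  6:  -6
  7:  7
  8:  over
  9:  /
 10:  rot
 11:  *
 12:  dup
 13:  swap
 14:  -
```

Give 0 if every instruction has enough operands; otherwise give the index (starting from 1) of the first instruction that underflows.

5

-60    : -60
negate : 60
dup    : 60 60
-      : 0
rot  — needs 3 operands, stack has 1 → underflow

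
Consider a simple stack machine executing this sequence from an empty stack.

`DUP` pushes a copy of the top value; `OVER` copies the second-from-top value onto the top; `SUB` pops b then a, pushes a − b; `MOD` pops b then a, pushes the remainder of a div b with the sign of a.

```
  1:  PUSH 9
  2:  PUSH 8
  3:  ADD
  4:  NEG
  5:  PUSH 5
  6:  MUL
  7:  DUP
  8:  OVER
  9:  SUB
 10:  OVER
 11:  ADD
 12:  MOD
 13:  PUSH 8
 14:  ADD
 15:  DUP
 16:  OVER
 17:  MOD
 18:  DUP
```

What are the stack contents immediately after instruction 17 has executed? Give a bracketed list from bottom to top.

[8, 0]

PUSH 9  [9]
PUSH 8  [9, 8]
ADD     [17]
NEG     [-17]
PUSH 5  [-17, 5]
MUL     [-85]
DUP     [-85, -85]
OVER    [-85, -85, -85]
SUB     [-85, 0]
OVER    [-85, 0, -85]
ADD     [-85, -85]
MOD     [0]
PUSH 8  [0, 8]
ADD     [8]
DUP     [8, 8]
OVER    [8, 8, 8]
MOD     [8, 0]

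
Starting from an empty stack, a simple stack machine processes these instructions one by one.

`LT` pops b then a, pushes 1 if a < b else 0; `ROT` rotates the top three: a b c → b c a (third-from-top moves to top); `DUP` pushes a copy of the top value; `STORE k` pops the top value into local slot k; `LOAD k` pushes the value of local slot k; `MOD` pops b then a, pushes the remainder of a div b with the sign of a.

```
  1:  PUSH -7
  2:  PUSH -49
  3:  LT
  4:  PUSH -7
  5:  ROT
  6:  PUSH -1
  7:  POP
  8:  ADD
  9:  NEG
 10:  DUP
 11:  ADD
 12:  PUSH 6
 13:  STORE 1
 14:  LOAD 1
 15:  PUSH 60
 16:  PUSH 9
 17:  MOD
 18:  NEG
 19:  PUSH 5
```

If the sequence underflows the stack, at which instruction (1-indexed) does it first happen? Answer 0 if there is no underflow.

5

PUSH -7  -> -7
PUSH -49 -> -7 -49
LT       -> 0
PUSH -7  -> 0 -7
ROT  — needs 3 operands, stack has 2 → underflow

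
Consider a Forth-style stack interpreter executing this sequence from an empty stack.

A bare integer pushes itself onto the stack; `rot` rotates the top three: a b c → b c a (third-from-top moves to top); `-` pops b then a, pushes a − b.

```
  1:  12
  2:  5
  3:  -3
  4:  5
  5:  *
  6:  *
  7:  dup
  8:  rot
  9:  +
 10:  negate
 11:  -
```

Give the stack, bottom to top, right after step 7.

[12, -75, -75]

12   12
5    12 5
-3   12 5 -3
5    12 5 -3 5
*    12 5 -15
*    12 -75
dup  12 -75 -75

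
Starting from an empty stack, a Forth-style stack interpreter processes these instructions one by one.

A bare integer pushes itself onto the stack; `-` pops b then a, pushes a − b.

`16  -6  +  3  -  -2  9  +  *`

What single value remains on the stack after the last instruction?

49

16 : [16]
-6 : [16, -6]
+  : [10]
3  : [10, 3]
-  : [7]
-2 : [7, -2]
9  : [7, -2, 9]
+  : [7, 7]
*  : [49]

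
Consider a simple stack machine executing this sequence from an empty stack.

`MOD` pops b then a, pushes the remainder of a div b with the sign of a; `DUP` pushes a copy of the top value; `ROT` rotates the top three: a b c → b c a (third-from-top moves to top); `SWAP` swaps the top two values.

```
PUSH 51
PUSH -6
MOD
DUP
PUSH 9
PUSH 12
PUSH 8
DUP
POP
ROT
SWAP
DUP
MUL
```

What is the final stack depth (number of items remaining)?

PUSH 51 : 51
PUSH -6 : 51 -6
MOD     : 3
DUP     : 3 3
PUSH 9  : 3 3 9
PUSH 12 : 3 3 9 12
PUSH 8  : 3 3 9 12 8
DUP     : 3 3 9 12 8 8
POP     : 3 3 9 12 8
ROT     : 3 3 12 8 9
SWAP    : 3 3 12 9 8
DUP     : 3 3 12 9 8 8
MUL     : 3 3 12 9 64

5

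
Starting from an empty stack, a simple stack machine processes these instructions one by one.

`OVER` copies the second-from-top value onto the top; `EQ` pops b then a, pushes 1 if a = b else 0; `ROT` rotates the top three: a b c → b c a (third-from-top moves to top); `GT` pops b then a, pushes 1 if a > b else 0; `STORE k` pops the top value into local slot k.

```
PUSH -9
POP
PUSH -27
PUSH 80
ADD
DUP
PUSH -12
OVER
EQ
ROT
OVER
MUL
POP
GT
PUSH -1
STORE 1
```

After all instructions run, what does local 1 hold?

-1

PUSH -9  → [-9]
POP      → []
PUSH -27 → [-27]
PUSH 80  → [-27, 80]
ADD      → [53]
DUP      → [53, 53]
PUSH -12 → [53, 53, -12]
OVER     → [53, 53, -12, 53]
EQ       → [53, 53, 0]
ROT      → [53, 0, 53]
OVER     → [53, 0, 53, 0]
MUL      → [53, 0, 0]
POP      → [53, 0]
GT       → [1]
PUSH -1  → [1, -1]
STORE 1  → [1]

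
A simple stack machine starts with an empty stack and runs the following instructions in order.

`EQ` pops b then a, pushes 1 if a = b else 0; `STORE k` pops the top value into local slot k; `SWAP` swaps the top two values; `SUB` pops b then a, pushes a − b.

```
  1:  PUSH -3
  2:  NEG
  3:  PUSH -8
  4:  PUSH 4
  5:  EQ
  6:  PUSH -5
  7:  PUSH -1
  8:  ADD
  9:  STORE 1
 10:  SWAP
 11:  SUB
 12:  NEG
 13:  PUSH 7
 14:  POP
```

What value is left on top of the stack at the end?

3

PUSH -3 -> -3
NEG     -> 3
PUSH -8 -> 3 -8
PUSH 4  -> 3 -8 4
EQ      -> 3 0
PUSH -5 -> 3 0 -5
PUSH -1 -> 3 0 -5 -1
ADD     -> 3 0 -6
STORE 1 -> 3 0
SWAP    -> 0 3
SUB     -> -3
NEG     -> 3
PUSH 7  -> 3 7
POP     -> 3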